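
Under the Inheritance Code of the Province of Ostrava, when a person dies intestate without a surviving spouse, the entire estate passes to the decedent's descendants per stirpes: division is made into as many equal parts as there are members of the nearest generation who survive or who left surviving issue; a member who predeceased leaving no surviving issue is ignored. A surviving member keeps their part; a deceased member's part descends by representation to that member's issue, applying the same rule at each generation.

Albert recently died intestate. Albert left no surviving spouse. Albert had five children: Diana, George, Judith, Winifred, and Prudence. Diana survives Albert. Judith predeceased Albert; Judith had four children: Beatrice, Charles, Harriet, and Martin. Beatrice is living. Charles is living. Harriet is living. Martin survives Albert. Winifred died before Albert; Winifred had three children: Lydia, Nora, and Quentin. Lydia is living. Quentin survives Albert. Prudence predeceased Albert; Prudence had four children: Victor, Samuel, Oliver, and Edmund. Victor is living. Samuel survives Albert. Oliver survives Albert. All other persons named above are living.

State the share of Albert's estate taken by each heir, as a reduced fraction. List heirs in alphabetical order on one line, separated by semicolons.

Beatrice 1/20; Charles 1/20; Diana 1/5; Edmund 1/20; George 1/5; Harriet 1/20; Lydia 1/15; Martin 1/20; Nora 1/15; Oliver 1/20; Quentin 1/15; Samuel 1/20; Victor 1/20

There is no surviving spouse, so the entire estate passes to Albert's descendants per stirpes.
The estate is divided into 5 equal shares of 1/5 among Diana, George, Judith, Winifred, Prudence.
Diana is living and takes 1/5.
George is living and takes 1/5.
Judith predeceased; the 1/5 allotted to Judith's branch passes to Judith's issue by representation.
The 1/5 is divided into 4 equal shares of 1/20 among Beatrice, Charles, Harriet, Martin.
Beatrice is living and takes 1/20.
Charles is living and takes 1/20.
Harriet is living and takes 1/20.
Martin is living and takes 1/20.
Winifred predeceased; the 1/5 allotted to Winifred's branch passes to Winifred's issue by representation.
The 1/5 is divided into 3 equal shares of 1/15 among Lydia, Nora, Quentin.
Lydia is living and takes 1/15.
Nora is living and takes 1/15.
Quentin is living and takes 1/15.
Prudence predeceased; the 1/5 allotted to Prudence's branch passes to Prudence's issue by representation.
The 1/5 is divided into 4 equal shares of 1/20 among Victor, Samuel, Oliver, Edmund.
Victor is living and takes 1/20.
Samuel is living and takes 1/20.
Oliver is living and takes 1/20.
Edmund is living and takes 1/20.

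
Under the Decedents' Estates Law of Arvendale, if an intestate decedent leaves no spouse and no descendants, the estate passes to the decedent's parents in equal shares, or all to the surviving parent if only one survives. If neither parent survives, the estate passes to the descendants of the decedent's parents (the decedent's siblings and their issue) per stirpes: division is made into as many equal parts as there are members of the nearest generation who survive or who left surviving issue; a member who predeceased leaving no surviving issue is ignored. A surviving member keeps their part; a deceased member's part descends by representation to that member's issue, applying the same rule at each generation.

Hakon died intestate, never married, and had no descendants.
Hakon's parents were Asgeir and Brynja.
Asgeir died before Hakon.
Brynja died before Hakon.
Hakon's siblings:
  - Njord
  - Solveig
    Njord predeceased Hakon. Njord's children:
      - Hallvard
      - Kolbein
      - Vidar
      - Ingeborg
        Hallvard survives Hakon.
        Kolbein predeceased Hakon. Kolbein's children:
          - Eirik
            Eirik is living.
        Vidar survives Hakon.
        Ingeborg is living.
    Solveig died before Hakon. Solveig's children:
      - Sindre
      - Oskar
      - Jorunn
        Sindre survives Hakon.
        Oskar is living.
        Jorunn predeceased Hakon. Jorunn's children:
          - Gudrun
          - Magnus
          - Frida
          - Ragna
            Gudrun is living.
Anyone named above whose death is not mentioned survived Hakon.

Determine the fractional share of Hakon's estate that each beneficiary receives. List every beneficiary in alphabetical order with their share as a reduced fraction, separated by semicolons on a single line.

Neither parent survives and there are no descendants, so the estate passes to Hakon's siblings and their issue per stirpes.
The estate is divided into 2 equal shares of 1/2 among Njord, Solveig.
Njord predeceased; the 1/2 allotted to Njord's branch passes to Njord's issue by representation.
The 1/2 is divided into 4 equal shares of 1/8 among Hallvard, Kolbein, Vidar, Ingeborg.
Hallvard is living and takes 1/8.
Kolbein predeceased; the 1/8 allotted to Kolbein's branch passes to Kolbein's issue by representation.
Eirik is the sole taker at this level and receives the full 1/8.
Vidar is living and takes 1/8.
Ingeborg is living and takes 1/8.
Solveig predeceased; the 1/2 allotted to Solveig's branch passes to Solveig's issue by representation.
The 1/2 is divided into 3 equal shares of 1/6 among Sindre, Oskar, Jorunn.
Sindre is living and takes 1/6.
Oskar is living and takes 1/6.
Jorunn predeceased; the 1/6 allotted to Jorunn's branch passes to Jorunn's issue by representation.
The 1/6 is divided into 4 equal shares of 1/24 among Gudrun, Magnus, Frida, Ragna.
Gudrun is living and takes 1/24.
Magnus is living and takes 1/24.
Frida is living and takes 1/24.
Ragna is living and takes 1/24.

Eirik 1/8; Frida 1/24; Gudrun 1/24; Hallvard 1/8; Ingeborg 1/8; Magnus 1/24; Oskar 1/6; Ragna 1/24; Sindre 1/6; Vidar 1/8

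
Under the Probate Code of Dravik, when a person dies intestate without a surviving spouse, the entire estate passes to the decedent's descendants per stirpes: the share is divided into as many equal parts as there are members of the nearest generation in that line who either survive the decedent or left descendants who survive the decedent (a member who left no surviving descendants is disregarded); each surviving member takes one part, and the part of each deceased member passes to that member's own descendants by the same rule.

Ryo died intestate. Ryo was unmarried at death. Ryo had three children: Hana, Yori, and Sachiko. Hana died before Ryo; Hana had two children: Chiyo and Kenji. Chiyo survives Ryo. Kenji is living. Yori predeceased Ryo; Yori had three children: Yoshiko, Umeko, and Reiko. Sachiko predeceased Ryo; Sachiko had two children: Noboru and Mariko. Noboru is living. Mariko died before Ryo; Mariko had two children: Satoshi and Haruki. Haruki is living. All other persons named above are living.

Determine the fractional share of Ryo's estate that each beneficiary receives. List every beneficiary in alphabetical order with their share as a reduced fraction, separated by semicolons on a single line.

There is no surviving spouse, so the entire estate passes to Ryo's descendants per stirpes.
The estate is divided into 3 equal shares of 1/3 among Hana, Yori, Sachiko.
Hana predeceased; the 1/3 allotted to Hana's branch passes to Hana's issue by representation.
The 1/3 is divided into 2 equal shares of 1/6 among Chiyo, Kenji.
Chiyo is living and takes 1/6.
Kenji is living and takes 1/6.
Yori predeceased; the 1/3 allotted to Yori's branch passes to Yori's issue by representation.
The 1/3 is divided into 3 equal shares of 1/9 among Yoshiko, Umeko, Reiko.
Yoshiko is living and takes 1/9.
Umeko is living and takes 1/9.
Reiko is living and takes 1/9.
Sachiko predeceased; the 1/3 allotted to Sachiko's branch passes to Sachiko's issue by representation.
The 1/3 is divided into 2 equal shares of 1/6 among Noboru, Mariko.
Noboru is living and takes 1/6.
Mariko predeceased; the 1/6 allotted to Mariko's branch passes to Mariko's issue by representation.
The 1/6 is divided into 2 equal shares of 1/12 among Satoshi, Haruki.
Satoshi is living and takes 1/12.
Haruki is living and takes 1/12.

Chiyo 1/6; Haruki 1/12; Kenji 1/6; Noboru 1/6; Reiko 1/9; Satoshi 1/12; Umeko 1/9; Yoshiko 1/9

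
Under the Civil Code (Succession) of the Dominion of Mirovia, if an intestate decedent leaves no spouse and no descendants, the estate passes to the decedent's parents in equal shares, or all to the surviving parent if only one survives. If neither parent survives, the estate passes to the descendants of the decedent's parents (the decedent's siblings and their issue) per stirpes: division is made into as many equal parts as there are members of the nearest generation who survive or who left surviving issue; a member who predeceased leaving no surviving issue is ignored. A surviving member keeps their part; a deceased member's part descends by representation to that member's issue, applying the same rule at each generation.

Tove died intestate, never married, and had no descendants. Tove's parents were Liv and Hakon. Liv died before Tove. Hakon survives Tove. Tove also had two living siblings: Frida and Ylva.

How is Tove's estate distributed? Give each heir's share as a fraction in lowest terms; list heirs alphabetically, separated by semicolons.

Hakon 1

Only one parent, Hakon, survives, so Hakon takes the entire estate. The siblings take nothing because a surviving parent has priority.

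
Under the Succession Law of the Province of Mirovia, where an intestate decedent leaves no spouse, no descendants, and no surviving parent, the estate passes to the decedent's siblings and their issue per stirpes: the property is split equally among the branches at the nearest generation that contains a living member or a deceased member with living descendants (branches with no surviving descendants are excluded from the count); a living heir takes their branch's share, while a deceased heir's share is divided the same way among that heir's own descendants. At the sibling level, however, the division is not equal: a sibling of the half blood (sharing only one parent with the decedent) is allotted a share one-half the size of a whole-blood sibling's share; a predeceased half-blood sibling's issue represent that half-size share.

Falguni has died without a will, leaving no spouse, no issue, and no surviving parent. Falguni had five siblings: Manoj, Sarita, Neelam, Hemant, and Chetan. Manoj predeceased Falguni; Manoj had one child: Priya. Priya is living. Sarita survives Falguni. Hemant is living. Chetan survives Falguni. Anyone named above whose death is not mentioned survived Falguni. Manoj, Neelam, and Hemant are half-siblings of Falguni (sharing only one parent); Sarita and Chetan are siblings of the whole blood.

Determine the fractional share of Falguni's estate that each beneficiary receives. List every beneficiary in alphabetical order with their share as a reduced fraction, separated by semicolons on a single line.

Chetan 2/7; Hemant 1/7; Neelam 1/7; Priya 1/7; Sarita 2/7

No spouse, descendants, or parent survives, so the estate passes to Falguni's siblings per stirpes.
Half-blood siblings count for one-half the weight of whole-blood siblings at the initial division.
Dividing 1 in proportion to weights (total weight 7/2): Manoj (weight 1/2) → 1/7; Sarita (weight 1) → 2/7; Neelam (weight 1/2) → 1/7; Hemant (weight 1/2) → 1/7; Chetan (weight 1) → 2/7.
Manoj predeceased; the 1/7 allotted to Manoj's branch passes to Manoj's issue by representation.
Priya is the sole taker at this level and receives the full 1/7.
Sarita is living and takes 2/7.
Neelam is living and takes 1/7.
Hemant is living and takes 1/7.
Chetan is living and takes 2/7.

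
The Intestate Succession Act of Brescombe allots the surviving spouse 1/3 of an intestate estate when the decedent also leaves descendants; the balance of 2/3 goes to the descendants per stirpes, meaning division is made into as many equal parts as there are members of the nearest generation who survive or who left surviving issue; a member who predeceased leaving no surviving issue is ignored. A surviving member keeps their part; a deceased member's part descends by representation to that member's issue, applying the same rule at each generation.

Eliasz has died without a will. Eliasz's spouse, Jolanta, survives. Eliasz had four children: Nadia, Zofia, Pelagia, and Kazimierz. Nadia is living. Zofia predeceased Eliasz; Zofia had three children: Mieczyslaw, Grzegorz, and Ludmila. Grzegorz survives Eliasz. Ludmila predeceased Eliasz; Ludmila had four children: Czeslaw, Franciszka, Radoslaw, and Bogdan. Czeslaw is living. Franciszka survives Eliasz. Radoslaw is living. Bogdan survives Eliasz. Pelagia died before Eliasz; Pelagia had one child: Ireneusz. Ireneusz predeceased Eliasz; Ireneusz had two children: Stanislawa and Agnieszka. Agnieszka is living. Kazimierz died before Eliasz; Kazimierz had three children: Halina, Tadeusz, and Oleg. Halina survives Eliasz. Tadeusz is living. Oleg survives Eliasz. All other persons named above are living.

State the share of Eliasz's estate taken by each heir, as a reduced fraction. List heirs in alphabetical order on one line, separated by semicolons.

Agnieszka 1/12; Bogdan 1/72; Czeslaw 1/72; Franciszka 1/72; Grzegorz 1/18; Halina 1/18; Jolanta 1/3; Mieczyslaw 1/18; Nadia 1/6; Oleg 1/18; Radoslaw 1/72; Stanislawa 1/12; Tadeusz 1/18

Jolanta, as surviving spouse, takes 1/3.
The remaining 2/3 passes to Eliasz's descendants per stirpes.
The 2/3 is divided into 4 equal shares of 1/6 among Nadia, Zofia, Pelagia, Kazimierz.
Nadia is living and takes 1/6.
Zofia predeceased; the 1/6 allotted to Zofia's branch passes to Zofia's issue by representation.
The 1/6 is divided into 3 equal shares of 1/18 among Mieczyslaw, Grzegorz, Ludmila.
Mieczyslaw is living and takes 1/18.
Grzegorz is living and takes 1/18.
Ludmila predeceased; the 1/18 allotted to Ludmila's branch passes to Ludmila's issue by representation.
The 1/18 is divided into 4 equal shares of 1/72 among Czeslaw, Franciszka, Radoslaw, Bogdan.
Czeslaw is living and takes 1/72.
Franciszka is living and takes 1/72.
Radoslaw is living and takes 1/72.
Bogdan is living and takes 1/72.
Pelagia predeceased; the 1/6 allotted to Pelagia's branch passes to Pelagia's issue by representation.
Ireneusz's line is the sole branch at this level, so the full 1/6 passes to Ireneusz's issue by representation.
The 1/6 is divided into 2 equal shares of 1/12 among Stanislawa, Agnieszka.
Stanislawa is living and takes 1/12.
Agnieszka is living and takes 1/12.
Kazimierz predeceased; the 1/6 allotted to Kazimierz's branch passes to Kazimierz's issue by representation.
The 1/6 is divided into 3 equal shares of 1/18 among Halina, Tadeusz, Oleg.
Halina is living and takes 1/18.
Tadeusz is living and takes 1/18.
Oleg is living and takes 1/18.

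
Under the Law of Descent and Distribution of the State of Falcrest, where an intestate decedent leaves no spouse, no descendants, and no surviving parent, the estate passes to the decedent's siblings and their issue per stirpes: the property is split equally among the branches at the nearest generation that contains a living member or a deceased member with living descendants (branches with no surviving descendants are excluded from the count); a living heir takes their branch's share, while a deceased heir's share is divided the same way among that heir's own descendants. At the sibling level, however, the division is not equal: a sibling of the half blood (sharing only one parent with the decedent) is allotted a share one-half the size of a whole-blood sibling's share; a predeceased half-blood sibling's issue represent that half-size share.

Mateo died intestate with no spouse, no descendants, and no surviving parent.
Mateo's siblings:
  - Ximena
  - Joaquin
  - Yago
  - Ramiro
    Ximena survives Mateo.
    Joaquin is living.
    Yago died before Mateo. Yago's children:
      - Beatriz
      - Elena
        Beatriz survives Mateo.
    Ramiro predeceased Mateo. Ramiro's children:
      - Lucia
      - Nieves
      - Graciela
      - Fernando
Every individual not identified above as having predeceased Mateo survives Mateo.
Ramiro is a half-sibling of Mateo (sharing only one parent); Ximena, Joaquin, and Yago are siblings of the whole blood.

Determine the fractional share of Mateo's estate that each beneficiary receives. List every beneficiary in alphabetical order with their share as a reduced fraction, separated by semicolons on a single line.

No spouse, descendants, or parent survives, so the estate passes to Mateo's siblings per stirpes.
Half-blood siblings count for one-half the weight of whole-blood siblings at the initial division.
Dividing 1 in proportion to weights (total weight 7/2): Ximena (weight 1) → 2/7; Joaquin (weight 1) → 2/7; Yago (weight 1) → 2/7; Ramiro (weight 1/2) → 1/7.
Ximena is living and takes 2/7.
Joaquin is living and takes 2/7.
Yago predeceased; the 2/7 allotted to Yago's branch passes to Yago's issue by representation.
The 2/7 is divided into 2 equal shares of 1/7 among Beatriz, Elena.
Beatriz is living and takes 1/7.
Elena is living and takes 1/7.
Ramiro predeceased; the 1/7 allotted to Ramiro's branch passes to Ramiro's issue by representation.
The 1/7 is divided into 4 equal shares of 1/28 among Lucia, Nieves, Graciela, Fernando.
Lucia is living and takes 1/28.
Nieves is living and takes 1/28.
Graciela is living and takes 1/28.
Fernando is living and takes 1/28.

Beatriz 1/7; Elena 1/7; Fernando 1/28; Graciela 1/28; Joaquin 2/7; Lucia 1/28; Nieves 1/28; Ximena 2/7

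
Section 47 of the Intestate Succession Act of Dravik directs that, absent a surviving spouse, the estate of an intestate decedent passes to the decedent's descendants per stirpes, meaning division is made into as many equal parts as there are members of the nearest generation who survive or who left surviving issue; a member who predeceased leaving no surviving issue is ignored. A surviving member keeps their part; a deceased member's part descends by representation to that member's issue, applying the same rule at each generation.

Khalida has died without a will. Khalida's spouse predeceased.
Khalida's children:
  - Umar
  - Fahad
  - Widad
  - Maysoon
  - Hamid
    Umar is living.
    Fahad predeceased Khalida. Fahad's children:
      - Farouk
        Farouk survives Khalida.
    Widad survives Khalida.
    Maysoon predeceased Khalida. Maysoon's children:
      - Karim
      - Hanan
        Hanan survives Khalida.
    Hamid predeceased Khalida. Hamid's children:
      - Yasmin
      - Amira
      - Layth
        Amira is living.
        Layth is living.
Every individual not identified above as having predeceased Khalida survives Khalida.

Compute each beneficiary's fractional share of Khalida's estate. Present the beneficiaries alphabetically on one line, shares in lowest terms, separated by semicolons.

Amira 1/15; Farouk 1/5; Hanan 1/10; Karim 1/10; Layth 1/15; Umar 1/5; Widad 1/5; Yasmin 1/15

There is no surviving spouse, so the entire estate passes to Khalida's descendants per stirpes.
The estate is divided into 5 equal shares of 1/5 among Umar, Fahad, Widad, Maysoon, Hamid.
Umar is living and takes 1/5.
Fahad predeceased; the 1/5 allotted to Fahad's branch passes to Fahad's issue by representation.
Farouk is the sole taker at this level and receives the full 1/5.
Widad is living and takes 1/5.
Maysoon predeceased; the 1/5 allotted to Maysoon's branch passes to Maysoon's issue by representation.
The 1/5 is divided into 2 equal shares of 1/10 among Karim, Hanan.
Karim is living and takes 1/10.
Hanan is living and takes 1/10.
Hamid predeceased; the 1/5 allotted to Hamid's branch passes to Hamid's issue by representation.
The 1/5 is divided into 3 equal shares of 1/15 among Yasmin, Amira, Layth.
Yasmin is living and takes 1/15.
Amira is living and takes 1/15.
Layth is living and takes 1/15.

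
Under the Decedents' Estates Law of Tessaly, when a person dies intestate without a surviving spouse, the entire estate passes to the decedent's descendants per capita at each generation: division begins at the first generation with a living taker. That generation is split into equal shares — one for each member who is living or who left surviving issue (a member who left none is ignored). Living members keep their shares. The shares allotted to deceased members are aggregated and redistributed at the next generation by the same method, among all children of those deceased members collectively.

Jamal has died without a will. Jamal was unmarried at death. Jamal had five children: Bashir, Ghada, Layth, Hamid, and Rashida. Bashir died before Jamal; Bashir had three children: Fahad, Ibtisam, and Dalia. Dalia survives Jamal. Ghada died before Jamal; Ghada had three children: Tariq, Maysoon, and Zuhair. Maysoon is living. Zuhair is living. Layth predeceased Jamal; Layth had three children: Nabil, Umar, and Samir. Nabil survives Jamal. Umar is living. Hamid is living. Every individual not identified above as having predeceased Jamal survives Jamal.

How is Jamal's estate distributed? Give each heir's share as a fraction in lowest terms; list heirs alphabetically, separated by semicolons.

Dalia 1/15; Fahad 1/15; Hamid 1/5; Ibtisam 1/15; Maysoon 1/15; Nabil 1/15; Rashida 1/5; Samir 1/15; Tariq 1/15; Umar 1/15; Zuhair 1/15

There is no surviving spouse, so the entire estate passes to Jamal's descendants per capita at each generation.
At generation 1 (Bashir, Ghada, Layth, Hamid, Rashida) there are 5 shares of (1)/5 = 1/5 each.
Living: Hamid and Rashida — each takes 1/5.
Deceased: Bashir, Ghada, and Layth. Their combined 3/5 is pooled and carried to generation 2.
At generation 2 (Fahad, Ibtisam, Dalia, Tariq, Maysoon, Zuhair, Nabil, Umar, Samir) there are 9 shares of (3/5)/9 = 1/15 each.
Living: Fahad, Ibtisam, Dalia, Tariq, Maysoon, Zuhair, Nabil, Umar, and Samir — each takes 1/15.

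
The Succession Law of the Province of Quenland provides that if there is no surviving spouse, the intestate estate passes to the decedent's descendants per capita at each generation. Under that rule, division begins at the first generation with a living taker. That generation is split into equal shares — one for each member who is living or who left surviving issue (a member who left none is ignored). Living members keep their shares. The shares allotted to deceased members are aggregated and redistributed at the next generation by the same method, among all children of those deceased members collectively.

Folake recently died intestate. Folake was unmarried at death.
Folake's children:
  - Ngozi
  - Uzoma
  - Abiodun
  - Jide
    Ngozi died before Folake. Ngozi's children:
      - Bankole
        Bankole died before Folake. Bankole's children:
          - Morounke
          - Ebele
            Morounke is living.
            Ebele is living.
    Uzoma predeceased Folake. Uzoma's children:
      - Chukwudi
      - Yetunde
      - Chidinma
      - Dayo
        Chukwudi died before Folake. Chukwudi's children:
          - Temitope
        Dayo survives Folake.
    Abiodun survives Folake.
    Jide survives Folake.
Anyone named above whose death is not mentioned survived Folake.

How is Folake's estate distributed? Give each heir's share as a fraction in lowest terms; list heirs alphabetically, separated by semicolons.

Abiodun 1/4; Chidinma 1/10; Dayo 1/10; Ebele 1/15; Jide 1/4; Morounke 1/15; Temitope 1/15; Yetunde 1/10

There is no surviving spouse, so the entire estate passes to Folake's descendants per capita at each generation.
At generation 1 (Ngozi, Uzoma, Abiodun, Jide) there are 4 shares of (1)/4 = 1/4 each.
Living: Abiodun and Jide — each takes 1/4.
Deceased: Ngozi and Uzoma. Their combined 1/2 is pooled and carried to generation 2.
At generation 2 (Bankole, Chukwudi, Yetunde, Chidinma, Dayo) there are 5 shares of (1/2)/5 = 1/10 each.
Living: Yetunde, Chidinma, and Dayo — each takes 1/10.
Deceased: Bankole and Chukwudi. Their combined 1/5 is pooled and carried to generation 3.
At generation 3 (Morounke, Ebele, Temitope) there are 3 shares of (1/5)/3 = 1/15 each.
Living: Morounke, Ebele, and Temitope — each takes 1/15.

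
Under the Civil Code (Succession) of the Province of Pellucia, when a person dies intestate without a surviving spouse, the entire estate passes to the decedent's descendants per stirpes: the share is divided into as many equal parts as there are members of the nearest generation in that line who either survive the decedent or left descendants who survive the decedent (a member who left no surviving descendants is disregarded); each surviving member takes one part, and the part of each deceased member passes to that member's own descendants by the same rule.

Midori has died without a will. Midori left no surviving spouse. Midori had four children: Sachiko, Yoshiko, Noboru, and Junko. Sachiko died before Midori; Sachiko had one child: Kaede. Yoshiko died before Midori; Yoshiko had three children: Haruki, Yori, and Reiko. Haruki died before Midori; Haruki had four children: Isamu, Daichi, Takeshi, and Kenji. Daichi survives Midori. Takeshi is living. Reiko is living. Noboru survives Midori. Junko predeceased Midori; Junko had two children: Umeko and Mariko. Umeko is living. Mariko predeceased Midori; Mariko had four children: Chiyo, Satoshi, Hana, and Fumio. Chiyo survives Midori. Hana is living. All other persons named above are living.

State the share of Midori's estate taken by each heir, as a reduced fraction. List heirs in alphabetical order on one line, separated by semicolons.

Chiyo 1/32; Daichi 1/48; Fumio 1/32; Hana 1/32; Isamu 1/48; Kaede 1/4; Kenji 1/48; Noboru 1/4; Reiko 1/12; Satoshi 1/32; Takeshi 1/48; Umeko 1/8; Yori 1/12

There is no surviving spouse, so the entire estate passes to Midori's descendants per stirpes.
The estate is divided into 4 equal shares of 1/4 among Sachiko, Yoshiko, Noboru, Junko.
Sachiko predeceased; the 1/4 allotted to Sachiko's branch passes to Sachiko's issue by representation.
Kaede is the sole taker at this level and receives the full 1/4.
Yoshiko predeceased; the 1/4 allotted to Yoshiko's branch passes to Yoshiko's issue by representation.
The 1/4 is divided into 3 equal shares of 1/12 among Haruki, Yori, Reiko.
Haruki predeceased; the 1/12 allotted to Haruki's branch passes to Haruki's issue by representation.
The 1/12 is divided into 4 equal shares of 1/48 among Isamu, Daichi, Takeshi, Kenji.
Isamu is living and takes 1/48.
Daichi is living and takes 1/48.
Takeshi is living and takes 1/48.
Kenji is living and takes 1/48.
Yori is living and takes 1/12.
Reiko is living and takes 1/12.
Noboru is living and takes 1/4.
Junko predeceased; the 1/4 allotted to Junko's branch passes to Junko's issue by representation.
The 1/4 is divided into 2 equal shares of 1/8 among Umeko, Mariko.
Umeko is living and takes 1/8.
Mariko predeceased; the 1/8 allotted to Mariko's branch passes to Mariko's issue by representation.
The 1/8 is divided into 4 equal shares of 1/32 among Chiyo, Satoshi, Hana, Fumio.
Chiyo is living and takes 1/32.
Satoshi is living and takes 1/32.
Hana is living and takes 1/32.
Fumio is living and takes 1/32.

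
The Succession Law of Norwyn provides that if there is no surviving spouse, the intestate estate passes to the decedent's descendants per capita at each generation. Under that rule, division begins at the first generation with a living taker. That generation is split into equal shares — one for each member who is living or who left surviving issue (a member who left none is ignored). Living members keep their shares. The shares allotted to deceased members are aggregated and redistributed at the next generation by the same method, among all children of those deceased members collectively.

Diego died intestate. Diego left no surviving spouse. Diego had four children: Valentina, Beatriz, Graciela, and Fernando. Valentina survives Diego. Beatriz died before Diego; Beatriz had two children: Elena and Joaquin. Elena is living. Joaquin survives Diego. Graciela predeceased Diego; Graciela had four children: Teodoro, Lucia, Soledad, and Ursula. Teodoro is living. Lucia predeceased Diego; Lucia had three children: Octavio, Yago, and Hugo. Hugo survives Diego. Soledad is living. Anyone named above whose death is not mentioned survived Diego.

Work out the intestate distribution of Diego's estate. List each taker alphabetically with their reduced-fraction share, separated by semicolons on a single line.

There is no surviving spouse, so the entire estate passes to Diego's descendants per capita at each generation.
At generation 1 (Valentina, Beatriz, Graciela, Fernando) there are 4 shares of (1)/4 = 1/4 each.
Living: Valentina and Fernando — each takes 1/4.
Deceased: Beatriz and Graciela. Their combined 1/2 is pooled and carried to generation 2.
At generation 2 (Elena, Joaquin, Teodoro, Lucia, Soledad, Ursula) there are 6 shares of (1/2)/6 = 1/12 each.
Living: Elena, Joaquin, Teodoro, Soledad, and Ursula — each takes 1/12.
Deceased: Lucia. That 1/12 share is carried to generation 3.
At generation 3 (Octavio, Yago, Hugo) there are 3 shares of (1/12)/3 = 1/36 each.
Living: Octavio, Yago, and Hugo — each takes 1/36.

Elena 1/12; Fernando 1/4; Hugo 1/36; Joaquin 1/12; Octavio 1/36; Soledad 1/12; Teodoro 1/12; Ursula 1/12; Valentina 1/4; Yago 1/36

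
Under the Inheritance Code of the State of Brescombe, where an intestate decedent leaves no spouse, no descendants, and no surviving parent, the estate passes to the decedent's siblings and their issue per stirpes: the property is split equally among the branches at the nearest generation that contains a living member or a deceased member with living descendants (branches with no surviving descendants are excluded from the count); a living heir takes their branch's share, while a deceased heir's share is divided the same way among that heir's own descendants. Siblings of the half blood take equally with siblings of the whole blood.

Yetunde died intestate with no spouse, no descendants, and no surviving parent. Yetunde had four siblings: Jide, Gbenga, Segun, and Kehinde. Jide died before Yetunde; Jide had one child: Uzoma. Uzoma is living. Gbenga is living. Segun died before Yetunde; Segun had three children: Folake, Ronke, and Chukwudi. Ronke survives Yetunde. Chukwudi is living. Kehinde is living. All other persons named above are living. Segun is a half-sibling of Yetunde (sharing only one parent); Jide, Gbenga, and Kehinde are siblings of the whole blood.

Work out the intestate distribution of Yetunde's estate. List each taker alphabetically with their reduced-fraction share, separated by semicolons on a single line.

No spouse, descendants, or parent survives, so the estate passes to Yetunde's siblings per stirpes.
Half-blood and whole-blood siblings take equally under the stated rule.
The estate is divided into 4 equal shares of 1/4 among Jide, Gbenga, Segun, Kehinde.
Jide predeceased; the 1/4 allotted to Jide's branch passes to Jide's issue by representation.
Uzoma is the sole taker at this level and receives the full 1/4.
Gbenga is living and takes 1/4.
Segun predeceased; the 1/4 allotted to Segun's branch passes to Segun's issue by representation.
The 1/4 is divided into 3 equal shares of 1/12 among Folake, Ronke, Chukwudi.
Folake is living and takes 1/12.
Ronke is living and takes 1/12.
Chukwudi is living and takes 1/12.
Kehinde is living and takes 1/4.

Chukwudi 1/12; Folake 1/12; Gbenga 1/4; Kehinde 1/4; Ronke 1/12; Uzoma 1/4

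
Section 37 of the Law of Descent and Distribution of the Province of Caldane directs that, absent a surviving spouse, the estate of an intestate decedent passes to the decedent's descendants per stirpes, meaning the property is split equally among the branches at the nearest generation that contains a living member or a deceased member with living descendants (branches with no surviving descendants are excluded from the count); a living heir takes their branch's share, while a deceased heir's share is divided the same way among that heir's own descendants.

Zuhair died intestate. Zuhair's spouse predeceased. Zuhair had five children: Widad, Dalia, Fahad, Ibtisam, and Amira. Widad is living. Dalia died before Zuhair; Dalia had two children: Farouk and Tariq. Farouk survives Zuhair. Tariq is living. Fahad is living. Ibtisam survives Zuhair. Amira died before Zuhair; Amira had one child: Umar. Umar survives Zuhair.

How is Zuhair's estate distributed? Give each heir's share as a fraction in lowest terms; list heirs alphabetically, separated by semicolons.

There is no surviving spouse, so the entire estate passes to Zuhair's descendants per stirpes.
The estate is divided into 5 equal shares of 1/5 among Widad, Dalia, Fahad, Ibtisam, Amira.
Widad is living and takes 1/5.
Dalia predeceased; the 1/5 allotted to Dalia's branch passes to Dalia's issue by representation.
The 1/5 is divided into 2 equal shares of 1/10 among Farouk, Tariq.
Farouk is living and takes 1/10.
Tariq is living and takes 1/10.
Fahad is living and takes 1/5.
Ibtisam is living and takes 1/5.
Amira predeceased; the 1/5 allotted to Amira's branch passes to Amira's issue by representation.
Umar is the sole taker at this level and receives the full 1/5.

Fahad 1/5; Farouk 1/10; Ibtisam 1/5; Tariq 1/10; Umar 1/5; Widad 1/5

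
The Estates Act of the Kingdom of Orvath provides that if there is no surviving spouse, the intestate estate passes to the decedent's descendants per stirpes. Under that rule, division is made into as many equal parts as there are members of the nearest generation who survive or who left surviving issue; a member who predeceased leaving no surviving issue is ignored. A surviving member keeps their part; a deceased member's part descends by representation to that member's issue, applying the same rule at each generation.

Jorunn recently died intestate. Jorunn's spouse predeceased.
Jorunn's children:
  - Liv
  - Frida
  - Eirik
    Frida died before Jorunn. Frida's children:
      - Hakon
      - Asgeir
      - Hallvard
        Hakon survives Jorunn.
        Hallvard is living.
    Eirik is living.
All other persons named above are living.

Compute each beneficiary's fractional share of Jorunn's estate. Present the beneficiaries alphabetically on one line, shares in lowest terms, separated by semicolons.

Asgeir 1/9; Eirik 1/3; Hakon 1/9; Hallvard 1/9; Liv 1/3

There is no surviving spouse, so the entire estate passes to Jorunn's descendants per stirpes.
The estate is divided into 3 equal shares of 1/3 among Liv, Frida, Eirik.
Liv is living and takes 1/3.
Frida predeceased; the 1/3 allotted to Frida's branch passes to Frida's issue by representation.
The 1/3 is divided into 3 equal shares of 1/9 among Hakon, Asgeir, Hallvard.
Hakon is living and takes 1/9.
Asgeir is living and takes 1/9.
Hallvard is living and takes 1/9.
Eirik is living and takes 1/3.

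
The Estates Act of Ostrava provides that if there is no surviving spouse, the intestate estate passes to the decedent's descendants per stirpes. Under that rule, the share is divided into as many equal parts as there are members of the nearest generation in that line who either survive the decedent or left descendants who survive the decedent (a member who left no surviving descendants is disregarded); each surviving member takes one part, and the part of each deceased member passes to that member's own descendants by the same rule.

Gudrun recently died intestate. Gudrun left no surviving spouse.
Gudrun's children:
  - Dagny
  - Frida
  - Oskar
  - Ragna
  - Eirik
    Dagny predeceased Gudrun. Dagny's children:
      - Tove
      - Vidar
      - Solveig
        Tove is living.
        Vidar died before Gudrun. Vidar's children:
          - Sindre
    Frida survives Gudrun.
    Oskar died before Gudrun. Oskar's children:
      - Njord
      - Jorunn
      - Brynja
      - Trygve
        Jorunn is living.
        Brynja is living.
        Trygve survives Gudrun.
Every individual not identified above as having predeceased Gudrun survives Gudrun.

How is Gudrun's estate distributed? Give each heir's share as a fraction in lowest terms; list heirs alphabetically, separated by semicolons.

There is no surviving spouse, so the entire estate passes to Gudrun's descendants per stirpes.
The estate is divided into 5 equal shares of 1/5 among Dagny, Frida, Oskar, Ragna, Eirik.
Dagny predeceased; the 1/5 allotted to Dagny's branch passes to Dagny's issue by representation.
The 1/5 is divided into 3 equal shares of 1/15 among Tove, Vidar, Solveig.
Tove is living and takes 1/15.
Vidar predeceased; the 1/15 allotted to Vidar's branch passes to Vidar's issue by representation.
Sindre is the sole taker at this level and receives the full 1/15.
Solveig is living and takes 1/15.
Frida is living and takes 1/5.
Oskar predeceased; the 1/5 allotted to Oskar's branch passes to Oskar's issue by representation.
The 1/5 is divided into 4 equal shares of 1/20 among Njord, Jorunn, Brynja, Trygve.
Njord is living and takes 1/20.
Jorunn is living and takes 1/20.
Brynja is living and takes 1/20.
Trygve is living and takes 1/20.
Ragna is living and takes 1/5.
Eirik is living and takes 1/5.

Brynja 1/20; Eirik 1/5; Frida 1/5; Jorunn 1/20; Njord 1/20; Ragna 1/5; Sindre 1/15; Solveig 1/15; Tove 1/15; Trygve 1/20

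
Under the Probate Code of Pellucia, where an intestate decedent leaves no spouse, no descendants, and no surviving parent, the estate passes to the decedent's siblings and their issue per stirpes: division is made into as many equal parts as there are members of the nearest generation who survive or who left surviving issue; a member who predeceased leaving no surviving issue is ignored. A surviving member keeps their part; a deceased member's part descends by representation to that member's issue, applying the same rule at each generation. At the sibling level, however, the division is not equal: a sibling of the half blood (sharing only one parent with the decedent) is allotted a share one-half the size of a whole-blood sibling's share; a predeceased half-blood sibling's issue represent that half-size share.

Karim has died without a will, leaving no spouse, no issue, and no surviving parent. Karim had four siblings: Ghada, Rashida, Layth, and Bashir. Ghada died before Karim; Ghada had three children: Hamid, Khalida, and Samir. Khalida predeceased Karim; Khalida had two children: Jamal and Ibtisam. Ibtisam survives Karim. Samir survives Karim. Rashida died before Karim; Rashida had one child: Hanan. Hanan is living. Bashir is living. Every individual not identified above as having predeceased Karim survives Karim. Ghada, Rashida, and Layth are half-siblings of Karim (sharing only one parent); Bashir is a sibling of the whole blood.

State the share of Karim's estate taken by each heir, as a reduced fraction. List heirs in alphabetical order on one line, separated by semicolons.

No spouse, descendants, or parent survives, so the estate passes to Karim's siblings per stirpes.
Half-blood siblings count for one-half the weight of whole-blood siblings at the initial division.
Dividing 1 in proportion to weights (total weight 5/2): Ghada (weight 1/2) → 1/5; Rashida (weight 1/2) → 1/5; Layth (weight 1/2) → 1/5; Bashir (weight 1) → 2/5.
Ghada predeceased; the 1/5 allotted to Ghada's branch passes to Ghada's issue by representation.
The 1/5 is divided into 3 equal shares of 1/15 among Hamid, Khalida, Samir.
Hamid is living and takes 1/15.
Khalida predeceased; the 1/15 allotted to Khalida's branch passes to Khalida's issue by representation.
The 1/15 is divided into 2 equal shares of 1/30 among Jamal, Ibtisam.
Jamal is living and takes 1/30.
Ibtisam is living and takes 1/30.
Samir is living and takes 1/15.
Rashida predeceased; the 1/5 allotted to Rashida's branch passes to Rashida's issue by representation.
Hanan is the sole taker at this level and receives the full 1/5.
Layth is living and takes 1/5.
Bashir is living and takes 2/5.

Bashir 2/5; Hamid 1/15; Hanan 1/5; Ibtisam 1/30; Jamal 1/30; Layth 1/5; Samir 1/15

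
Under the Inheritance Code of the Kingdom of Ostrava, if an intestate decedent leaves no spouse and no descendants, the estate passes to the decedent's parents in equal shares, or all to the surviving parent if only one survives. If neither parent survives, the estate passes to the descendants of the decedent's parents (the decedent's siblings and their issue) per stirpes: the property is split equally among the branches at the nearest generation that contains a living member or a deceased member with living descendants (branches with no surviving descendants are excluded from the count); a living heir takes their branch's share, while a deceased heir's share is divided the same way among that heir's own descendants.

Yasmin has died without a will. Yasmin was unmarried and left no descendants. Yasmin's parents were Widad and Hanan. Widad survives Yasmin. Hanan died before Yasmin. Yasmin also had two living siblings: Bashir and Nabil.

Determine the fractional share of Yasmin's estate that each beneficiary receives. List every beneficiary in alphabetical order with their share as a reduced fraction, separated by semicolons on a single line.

Widad 1

Only one parent, Widad, survives, so Widad takes the entire estate. The siblings take nothing because a surviving parent has priority.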